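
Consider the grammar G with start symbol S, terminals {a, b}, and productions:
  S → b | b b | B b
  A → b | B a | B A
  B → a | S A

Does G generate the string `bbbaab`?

yes

S ⇒ Bb ⇒ SAb ⇒ bAb ⇒ bBAb ⇒ bSAAb ⇒ bbAAb ⇒ bbbAb ⇒ bbbBab ⇒ bbbaab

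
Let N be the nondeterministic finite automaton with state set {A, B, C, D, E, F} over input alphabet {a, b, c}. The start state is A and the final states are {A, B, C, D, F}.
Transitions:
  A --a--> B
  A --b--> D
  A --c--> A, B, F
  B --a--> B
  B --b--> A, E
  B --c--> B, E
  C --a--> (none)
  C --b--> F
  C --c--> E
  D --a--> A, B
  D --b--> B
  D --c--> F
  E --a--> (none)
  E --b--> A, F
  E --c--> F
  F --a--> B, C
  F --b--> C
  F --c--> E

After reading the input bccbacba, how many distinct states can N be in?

Start: {A}
read b: {D}
read c: {F}
read c: {E}
read b: {A, F}
read a: {B, C}
read c: {B, E}
read b: {A, E, F}
read a: {B, C}
Final reachable set {B, C} has 2 states.

2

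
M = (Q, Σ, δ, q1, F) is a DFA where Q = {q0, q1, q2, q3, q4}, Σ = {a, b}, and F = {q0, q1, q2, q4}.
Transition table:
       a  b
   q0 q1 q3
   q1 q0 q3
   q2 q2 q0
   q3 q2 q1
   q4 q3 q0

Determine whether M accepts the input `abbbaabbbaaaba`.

accepted

q1 --a--> q0
q0 --b--> q3
q3 --b--> q1
q1 --b--> q3
q3 --a--> q2
q2 --a--> q2
q2 --b--> q0
q0 --b--> q3
q3 --b--> q1
q1 --a--> q0
q0 --a--> q1
q1 --a--> q0
q0 --b--> q3
q3 --a--> q2
End in state q2, which is an accepting state.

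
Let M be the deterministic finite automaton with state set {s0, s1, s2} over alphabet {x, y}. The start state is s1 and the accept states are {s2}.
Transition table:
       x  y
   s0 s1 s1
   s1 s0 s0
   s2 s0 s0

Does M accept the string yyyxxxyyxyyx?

s1 --y--> s0
s0 --y--> s1
s1 --y--> s0
s0 --x--> s1
s1 --x--> s0
s0 --x--> s1
s1 --y--> s0
s0 --y--> s1
s1 --x--> s0
s0 --y--> s1
s1 --y--> s0
s0 --x--> s1
End in state s1, which is not an accepting state.

rejected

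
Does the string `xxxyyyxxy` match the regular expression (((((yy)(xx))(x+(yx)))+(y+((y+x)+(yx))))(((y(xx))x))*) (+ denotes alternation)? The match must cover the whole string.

no

No split of xxxyyyxxy into u·v has ((((yy)(xx))(x+(yx)))+(y+((y+x)+(yx)))) matching u and (((y(xx))x))* matching v.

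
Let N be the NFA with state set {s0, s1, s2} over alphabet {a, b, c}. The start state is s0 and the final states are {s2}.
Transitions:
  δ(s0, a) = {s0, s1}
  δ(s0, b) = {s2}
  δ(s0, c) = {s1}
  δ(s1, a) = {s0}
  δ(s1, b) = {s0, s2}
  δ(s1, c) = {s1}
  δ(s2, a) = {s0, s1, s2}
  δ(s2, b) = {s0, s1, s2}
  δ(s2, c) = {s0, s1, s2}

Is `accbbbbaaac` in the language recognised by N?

Start: {s0}
read a: {s0, s1}
read c: {s1}
read c: {s1}
read b: {s0, s2}
read b: {s0, s1, s2}
read b: {s0, s1, s2}
read b: {s0, s1, s2}
read a: {s0, s1, s2}
read a: {s0, s1, s2}
read a: {s0, s1, s2}
read c: {s0, s1, s2}
Reachable ∩ accepting = {s2} — nonempty.

accepted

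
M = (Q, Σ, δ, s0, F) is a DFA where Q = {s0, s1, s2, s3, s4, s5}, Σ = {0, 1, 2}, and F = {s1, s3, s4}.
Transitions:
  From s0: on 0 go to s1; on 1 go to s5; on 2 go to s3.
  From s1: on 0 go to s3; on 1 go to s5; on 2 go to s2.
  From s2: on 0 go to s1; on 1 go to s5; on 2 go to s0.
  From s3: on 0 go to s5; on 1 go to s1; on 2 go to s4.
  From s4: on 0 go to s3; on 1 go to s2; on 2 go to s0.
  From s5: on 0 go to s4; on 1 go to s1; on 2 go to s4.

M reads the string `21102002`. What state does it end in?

s0 --2--> s3
s3 --1--> s1
s1 --1--> s5
s5 --0--> s4
s4 --2--> s0
s0 --0--> s1
s1 --0--> s3
s3 --2--> s4

s4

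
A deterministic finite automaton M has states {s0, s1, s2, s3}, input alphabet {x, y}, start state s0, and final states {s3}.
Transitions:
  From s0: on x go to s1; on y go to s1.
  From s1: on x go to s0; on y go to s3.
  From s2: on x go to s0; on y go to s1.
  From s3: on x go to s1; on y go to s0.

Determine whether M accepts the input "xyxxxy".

accepted

s0 --x--> s1
s1 --y--> s3
s3 --x--> s1
s1 --x--> s0
s0 --x--> s1
s1 --y--> s3
End in state s3, which is an accepting state.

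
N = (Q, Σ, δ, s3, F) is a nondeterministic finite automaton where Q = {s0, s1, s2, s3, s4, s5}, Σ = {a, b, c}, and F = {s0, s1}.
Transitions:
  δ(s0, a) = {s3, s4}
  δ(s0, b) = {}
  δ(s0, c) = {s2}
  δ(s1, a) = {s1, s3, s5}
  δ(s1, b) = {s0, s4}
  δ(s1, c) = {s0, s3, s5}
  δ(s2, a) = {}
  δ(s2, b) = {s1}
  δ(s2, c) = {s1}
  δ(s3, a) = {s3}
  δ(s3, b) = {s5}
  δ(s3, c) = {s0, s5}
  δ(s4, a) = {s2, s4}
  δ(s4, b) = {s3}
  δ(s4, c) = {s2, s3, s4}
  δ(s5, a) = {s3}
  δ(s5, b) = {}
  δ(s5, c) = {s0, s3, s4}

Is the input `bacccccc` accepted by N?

accepted

Start: {s3}
read b: {s5}
read a: {s3}
read c: {s0, s5}
read c: {s0, s2, s3, s4}
read c: {s0, s1, s2, s3, s4, s5}
read c: {s0, s1, s2, s3, s4, s5}
read c: {s0, s1, s2, s3, s4, s5}
read c: {s0, s1, s2, s3, s4, s5}
Reachable ∩ accepting = {s0, s1} — nonempty.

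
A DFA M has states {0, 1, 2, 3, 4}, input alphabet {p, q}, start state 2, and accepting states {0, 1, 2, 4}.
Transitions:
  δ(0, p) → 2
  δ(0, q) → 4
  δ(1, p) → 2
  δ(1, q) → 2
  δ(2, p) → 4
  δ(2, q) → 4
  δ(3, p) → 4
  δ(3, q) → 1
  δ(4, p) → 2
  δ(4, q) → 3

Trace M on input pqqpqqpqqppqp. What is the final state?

2 --p--> 4
4 --q--> 3
3 --q--> 1
1 --p--> 2
2 --q--> 4
4 --q--> 3
3 --p--> 4
4 --q--> 3
3 --q--> 1
1 --p--> 2
2 --p--> 4
4 --q--> 3
3 --p--> 4

4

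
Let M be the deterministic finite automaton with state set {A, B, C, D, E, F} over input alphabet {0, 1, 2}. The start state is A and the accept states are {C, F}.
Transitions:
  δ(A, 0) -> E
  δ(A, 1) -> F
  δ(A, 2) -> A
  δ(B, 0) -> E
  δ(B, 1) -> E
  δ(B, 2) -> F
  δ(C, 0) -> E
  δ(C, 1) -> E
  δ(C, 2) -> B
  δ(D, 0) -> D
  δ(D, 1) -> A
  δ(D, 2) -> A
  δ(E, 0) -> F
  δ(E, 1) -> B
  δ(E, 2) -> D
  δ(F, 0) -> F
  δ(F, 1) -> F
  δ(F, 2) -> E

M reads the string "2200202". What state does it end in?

E

A --2--> A
A --2--> A
A --0--> E
E --0--> F
F --2--> E
E --0--> F
F --2--> E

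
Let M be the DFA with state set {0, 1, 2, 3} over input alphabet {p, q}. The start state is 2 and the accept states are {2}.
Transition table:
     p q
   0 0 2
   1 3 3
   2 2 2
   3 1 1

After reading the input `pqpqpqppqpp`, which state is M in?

2

2 --p--> 2
2 --q--> 2
2 --p--> 2
2 --q--> 2
2 --p--> 2
2 --q--> 2
2 --p--> 2
2 --p--> 2
2 --q--> 2
2 --p--> 2
2 --p--> 2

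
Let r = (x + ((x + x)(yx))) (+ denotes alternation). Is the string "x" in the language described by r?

The left alternative x matches x.

yes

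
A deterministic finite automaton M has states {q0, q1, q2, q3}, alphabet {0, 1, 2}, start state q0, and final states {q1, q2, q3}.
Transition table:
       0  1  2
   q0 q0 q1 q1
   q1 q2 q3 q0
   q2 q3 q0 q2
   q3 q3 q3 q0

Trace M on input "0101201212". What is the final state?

q0 --0--> q0
q0 --1--> q1
q1 --0--> q2
q2 --1--> q0
q0 --2--> q1
q1 --0--> q2
q2 --1--> q0
q0 --2--> q1
q1 --1--> q3
q3 --2--> q0

q0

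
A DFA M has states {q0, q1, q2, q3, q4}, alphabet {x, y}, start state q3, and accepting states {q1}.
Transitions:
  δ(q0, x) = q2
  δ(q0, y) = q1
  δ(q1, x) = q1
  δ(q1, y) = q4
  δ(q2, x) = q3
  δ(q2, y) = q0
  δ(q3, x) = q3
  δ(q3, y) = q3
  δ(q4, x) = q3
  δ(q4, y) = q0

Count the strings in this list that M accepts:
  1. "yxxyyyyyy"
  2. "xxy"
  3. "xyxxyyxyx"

0

"yxxyyyyyy": rejected
"xxy": rejected
"xyxxyyxyx": rejected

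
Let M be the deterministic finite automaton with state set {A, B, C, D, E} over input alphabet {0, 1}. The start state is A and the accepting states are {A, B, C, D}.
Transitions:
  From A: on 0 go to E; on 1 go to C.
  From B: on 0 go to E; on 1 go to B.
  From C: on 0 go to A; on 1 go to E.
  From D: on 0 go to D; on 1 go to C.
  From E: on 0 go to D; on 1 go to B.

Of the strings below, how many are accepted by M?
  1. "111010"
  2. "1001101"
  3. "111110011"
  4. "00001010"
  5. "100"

2

"111010": rejected
"1001101": accepted
"111110011": rejected
"00001010": accepted
"100": rejected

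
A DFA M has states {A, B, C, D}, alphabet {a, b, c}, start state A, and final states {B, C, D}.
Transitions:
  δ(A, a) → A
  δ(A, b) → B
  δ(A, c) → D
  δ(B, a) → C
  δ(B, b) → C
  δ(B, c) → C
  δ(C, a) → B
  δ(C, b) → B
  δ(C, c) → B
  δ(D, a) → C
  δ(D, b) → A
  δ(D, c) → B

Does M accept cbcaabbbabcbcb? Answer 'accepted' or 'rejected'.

A --c--> D
D --b--> A
A --c--> D
D --a--> C
C --a--> B
B --b--> C
C --b--> B
B --b--> C
C --a--> B
B --b--> C
C --c--> B
B --b--> C
C --c--> B
B --b--> C
End in state C, which is an accepting state.

accepted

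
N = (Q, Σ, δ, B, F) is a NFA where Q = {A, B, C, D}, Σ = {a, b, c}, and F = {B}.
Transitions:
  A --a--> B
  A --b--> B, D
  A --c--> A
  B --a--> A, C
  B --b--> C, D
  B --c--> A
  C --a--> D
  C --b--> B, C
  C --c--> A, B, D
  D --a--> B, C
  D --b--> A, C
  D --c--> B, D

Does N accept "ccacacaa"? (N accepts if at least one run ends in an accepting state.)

rejected

Start: {B}
read c: {A}
read c: {A}
read a: {B}
read c: {A}
read a: {B}
read c: {A}
read a: {B}
read a: {A, C}
Reachable ∩ accepting = {} — empty.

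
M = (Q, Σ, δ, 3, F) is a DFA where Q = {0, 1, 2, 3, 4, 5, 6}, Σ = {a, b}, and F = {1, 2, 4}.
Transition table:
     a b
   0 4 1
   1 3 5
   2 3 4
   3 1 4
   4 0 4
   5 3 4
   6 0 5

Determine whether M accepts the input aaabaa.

3 --a--> 1
1 --a--> 3
3 --a--> 1
1 --b--> 5
5 --a--> 3
3 --a--> 1
End in state 1, which is an accepting state.

accepted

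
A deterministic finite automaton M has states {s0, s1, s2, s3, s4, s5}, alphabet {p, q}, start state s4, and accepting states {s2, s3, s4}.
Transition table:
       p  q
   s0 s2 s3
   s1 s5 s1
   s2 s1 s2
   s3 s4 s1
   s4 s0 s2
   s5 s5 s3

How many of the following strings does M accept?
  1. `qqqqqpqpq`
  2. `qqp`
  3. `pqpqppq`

`qqqqqpqpq`: accepted
`qqp`: rejected
`pqpqppq`: accepted

2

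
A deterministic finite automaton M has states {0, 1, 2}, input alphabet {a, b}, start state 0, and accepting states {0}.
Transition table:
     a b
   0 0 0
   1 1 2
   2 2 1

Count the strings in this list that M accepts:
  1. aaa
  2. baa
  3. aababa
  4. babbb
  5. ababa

aaa: accepted
baa: accepted
aababa: accepted
babbb: accepted
ababa: accepted

5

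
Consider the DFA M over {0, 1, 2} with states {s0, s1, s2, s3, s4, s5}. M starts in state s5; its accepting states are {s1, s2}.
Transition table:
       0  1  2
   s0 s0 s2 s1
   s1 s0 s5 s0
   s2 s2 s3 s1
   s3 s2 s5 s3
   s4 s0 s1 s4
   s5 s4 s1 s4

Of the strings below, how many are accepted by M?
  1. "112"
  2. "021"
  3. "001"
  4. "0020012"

3

"112": rejected
"021": accepted
"001": accepted
"0020012": accepted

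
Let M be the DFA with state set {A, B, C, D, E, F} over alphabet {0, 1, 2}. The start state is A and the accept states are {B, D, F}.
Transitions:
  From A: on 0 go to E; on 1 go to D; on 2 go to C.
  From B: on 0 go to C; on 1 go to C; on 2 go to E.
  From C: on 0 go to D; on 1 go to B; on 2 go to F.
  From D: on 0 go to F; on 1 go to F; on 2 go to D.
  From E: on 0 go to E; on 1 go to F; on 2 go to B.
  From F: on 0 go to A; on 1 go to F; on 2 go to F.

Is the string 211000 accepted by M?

rejected

A --2--> C
C --1--> B
B --1--> C
C --0--> D
D --0--> F
F --0--> A
End in state A, which is not an accepting state.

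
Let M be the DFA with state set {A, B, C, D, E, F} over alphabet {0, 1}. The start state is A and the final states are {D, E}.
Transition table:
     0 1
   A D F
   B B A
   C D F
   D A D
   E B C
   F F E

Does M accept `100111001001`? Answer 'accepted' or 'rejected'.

rejected

A --1--> F
F --0--> F
F --0--> F
F --1--> E
E --1--> C
C --1--> F
F --0--> F
F --0--> F
F --1--> E
E --0--> B
B --0--> B
B --1--> A
End in state A, which is not an accepting state.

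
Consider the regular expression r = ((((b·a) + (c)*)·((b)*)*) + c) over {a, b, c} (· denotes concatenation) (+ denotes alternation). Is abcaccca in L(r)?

Neither (((b·a)+(c)*)·((b)*)*) nor c matches abcaccca.

no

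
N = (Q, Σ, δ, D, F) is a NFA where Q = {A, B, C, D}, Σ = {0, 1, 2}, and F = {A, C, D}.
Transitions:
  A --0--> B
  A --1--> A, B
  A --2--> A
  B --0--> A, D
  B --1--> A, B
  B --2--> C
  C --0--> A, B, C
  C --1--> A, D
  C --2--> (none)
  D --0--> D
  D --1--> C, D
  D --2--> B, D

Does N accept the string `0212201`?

accepted

Start: {D}
read 0: {D}
read 2: {B, D}
read 1: {A, B, C, D}
read 2: {A, B, C, D}
read 2: {A, B, C, D}
read 0: {A, B, C, D}
read 1: {A, B, C, D}
Reachable ∩ accepting = {A, C, D} — nonempty.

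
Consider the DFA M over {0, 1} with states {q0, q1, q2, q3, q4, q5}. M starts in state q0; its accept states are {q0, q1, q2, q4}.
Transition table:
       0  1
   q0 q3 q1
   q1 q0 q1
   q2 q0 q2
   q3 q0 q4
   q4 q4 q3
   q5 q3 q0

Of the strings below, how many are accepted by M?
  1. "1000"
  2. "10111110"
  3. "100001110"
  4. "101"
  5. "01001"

4

"1000": accepted
"10111110": accepted
"100001110": accepted
"101": accepted
"01001": rejected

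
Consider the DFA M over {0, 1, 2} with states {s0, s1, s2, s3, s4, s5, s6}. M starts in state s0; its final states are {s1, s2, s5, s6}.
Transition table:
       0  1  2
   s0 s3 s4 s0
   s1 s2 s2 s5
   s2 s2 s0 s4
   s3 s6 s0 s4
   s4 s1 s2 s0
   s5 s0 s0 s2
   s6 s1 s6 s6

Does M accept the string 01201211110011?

rejected

s0 --0--> s3
s3 --1--> s0
s0 --2--> s0
s0 --0--> s3
s3 --1--> s0
s0 --2--> s0
s0 --1--> s4
s4 --1--> s2
s2 --1--> s0
s0 --1--> s4
s4 --0--> s1
s1 --0--> s2
s2 --1--> s0
s0 --1--> s4
End in state s4, which is not an accepting state.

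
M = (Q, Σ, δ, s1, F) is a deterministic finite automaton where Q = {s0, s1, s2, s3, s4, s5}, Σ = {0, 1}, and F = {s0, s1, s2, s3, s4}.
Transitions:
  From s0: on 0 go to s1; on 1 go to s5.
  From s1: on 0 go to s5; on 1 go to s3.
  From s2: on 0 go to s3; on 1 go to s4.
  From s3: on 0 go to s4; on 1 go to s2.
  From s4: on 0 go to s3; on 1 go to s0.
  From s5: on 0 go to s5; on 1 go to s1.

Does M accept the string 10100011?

accepted

s1 --1--> s3
s3 --0--> s4
s4 --1--> s0
s0 --0--> s1
s1 --0--> s5
s5 --0--> s5
s5 --1--> s1
s1 --1--> s3
End in state s3, which is an accepting state.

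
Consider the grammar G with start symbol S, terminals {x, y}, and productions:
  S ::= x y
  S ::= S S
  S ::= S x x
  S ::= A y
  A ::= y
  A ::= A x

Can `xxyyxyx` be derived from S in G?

no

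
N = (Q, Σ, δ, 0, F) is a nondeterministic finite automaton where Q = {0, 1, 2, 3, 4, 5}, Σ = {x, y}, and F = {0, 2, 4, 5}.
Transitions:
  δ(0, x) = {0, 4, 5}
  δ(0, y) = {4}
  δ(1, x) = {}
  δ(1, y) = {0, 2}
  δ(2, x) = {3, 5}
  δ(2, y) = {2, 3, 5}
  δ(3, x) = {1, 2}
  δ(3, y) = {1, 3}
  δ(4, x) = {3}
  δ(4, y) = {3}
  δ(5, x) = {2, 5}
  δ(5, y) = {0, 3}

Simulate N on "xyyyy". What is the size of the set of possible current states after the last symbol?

6

Start: {0}
read x: {0, 4, 5}
read y: {0, 3, 4}
read y: {1, 3, 4}
read y: {0, 1, 2, 3}
read y: {0, 1, 2, 3, 4, 5}
Final reachable set {0, 1, 2, 3, 4, 5} has 6 states.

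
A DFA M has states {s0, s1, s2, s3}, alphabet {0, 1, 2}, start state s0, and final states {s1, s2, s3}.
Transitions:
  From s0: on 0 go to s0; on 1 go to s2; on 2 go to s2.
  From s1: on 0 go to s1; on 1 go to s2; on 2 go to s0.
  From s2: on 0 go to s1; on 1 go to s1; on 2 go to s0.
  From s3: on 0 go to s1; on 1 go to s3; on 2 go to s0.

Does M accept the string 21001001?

s0 --2--> s2
s2 --1--> s1
s1 --0--> s1
s1 --0--> s1
s1 --1--> s2
s2 --0--> s1
s1 --0--> s1
s1 --1--> s2
End in state s2, which is an accepting state.

accepted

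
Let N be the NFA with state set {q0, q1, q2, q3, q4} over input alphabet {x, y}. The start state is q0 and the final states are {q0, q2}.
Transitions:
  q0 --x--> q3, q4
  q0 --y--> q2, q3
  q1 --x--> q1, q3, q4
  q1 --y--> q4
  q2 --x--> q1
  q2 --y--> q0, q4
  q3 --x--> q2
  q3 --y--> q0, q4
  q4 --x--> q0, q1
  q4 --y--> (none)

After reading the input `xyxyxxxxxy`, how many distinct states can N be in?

Start: {q0}
read x: {q3, q4}
read y: {q0, q4}
read x: {q0, q1, q3, q4}
read y: {q0, q2, q3, q4}
read x: {q0, q1, q2, q3, q4}
read x: {q0, q1, q2, q3, q4}
read x: {q0, q1, q2, q3, q4}
read x: {q0, q1, q2, q3, q4}
read x: {q0, q1, q2, q3, q4}
read y: {q0, q2, q3, q4}
Final reachable set {q0, q2, q3, q4} has 4 states.

4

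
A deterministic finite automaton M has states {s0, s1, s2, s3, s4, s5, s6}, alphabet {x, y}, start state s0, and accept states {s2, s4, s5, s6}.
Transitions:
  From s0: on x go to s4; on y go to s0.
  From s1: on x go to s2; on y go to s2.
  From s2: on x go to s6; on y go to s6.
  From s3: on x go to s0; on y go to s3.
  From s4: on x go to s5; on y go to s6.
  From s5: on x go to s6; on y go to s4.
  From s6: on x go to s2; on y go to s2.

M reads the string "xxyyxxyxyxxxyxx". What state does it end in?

s2

s0 --x--> s4
s4 --x--> s5
s5 --y--> s4
s4 --y--> s6
s6 --x--> s2
s2 --x--> s6
s6 --y--> s2
s2 --x--> s6
s6 --y--> s2
s2 --x--> s6
s6 --x--> s2
s2 --x--> s6
s6 --y--> s2
s2 --x--> s6
s6 --x--> s2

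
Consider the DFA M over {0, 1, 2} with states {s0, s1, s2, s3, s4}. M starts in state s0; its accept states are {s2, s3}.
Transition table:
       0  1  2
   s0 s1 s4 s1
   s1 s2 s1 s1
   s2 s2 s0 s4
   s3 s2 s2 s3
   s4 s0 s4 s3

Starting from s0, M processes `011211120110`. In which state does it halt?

s0 --0--> s1
s1 --1--> s1
s1 --1--> s1
s1 --2--> s1
s1 --1--> s1
s1 --1--> s1
s1 --1--> s1
s1 --2--> s1
s1 --0--> s2
s2 --1--> s0
s0 --1--> s4
s4 --0--> s0

s0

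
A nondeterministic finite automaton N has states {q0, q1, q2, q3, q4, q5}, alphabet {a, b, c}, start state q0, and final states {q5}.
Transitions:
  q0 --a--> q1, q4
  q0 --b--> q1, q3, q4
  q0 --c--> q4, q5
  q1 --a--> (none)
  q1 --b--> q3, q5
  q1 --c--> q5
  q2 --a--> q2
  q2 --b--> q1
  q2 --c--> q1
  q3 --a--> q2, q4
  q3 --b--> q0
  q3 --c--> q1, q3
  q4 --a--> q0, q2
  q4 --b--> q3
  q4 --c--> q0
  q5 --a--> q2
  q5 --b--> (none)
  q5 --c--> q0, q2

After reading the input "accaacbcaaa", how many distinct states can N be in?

3

Start: {q0}
read a: {q1, q4}
read c: {q0, q5}
read c: {q0, q2, q4, q5}
read a: {q0, q1, q2, q4}
read a: {q0, q1, q2, q4}
read c: {q0, q1, q4, q5}
read b: {q1, q3, q4, q5}
read c: {q0, q1, q2, q3, q5}
read a: {q1, q2, q4}
read a: {q0, q2}
read a: {q1, q2, q4}
Final reachable set {q1, q2, q4} has 3 states.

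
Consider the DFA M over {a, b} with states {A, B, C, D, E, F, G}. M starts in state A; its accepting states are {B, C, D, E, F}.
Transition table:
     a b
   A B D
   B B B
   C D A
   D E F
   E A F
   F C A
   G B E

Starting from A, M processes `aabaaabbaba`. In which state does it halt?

B

A --a--> B
B --a--> B
B --b--> B
B --a--> B
B --a--> B
B --a--> B
B --b--> B
B --b--> B
B --a--> B
B --b--> B
B --a--> B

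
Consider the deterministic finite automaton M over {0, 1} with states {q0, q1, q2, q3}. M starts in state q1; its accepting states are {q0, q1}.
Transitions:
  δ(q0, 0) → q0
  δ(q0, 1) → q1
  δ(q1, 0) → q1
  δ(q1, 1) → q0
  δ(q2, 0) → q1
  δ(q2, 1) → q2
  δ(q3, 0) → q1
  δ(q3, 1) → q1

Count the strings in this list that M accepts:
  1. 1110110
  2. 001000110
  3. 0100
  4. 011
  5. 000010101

5

1110110: accepted
001000110: accepted
0100: accepted
011: accepted
000010101: accepted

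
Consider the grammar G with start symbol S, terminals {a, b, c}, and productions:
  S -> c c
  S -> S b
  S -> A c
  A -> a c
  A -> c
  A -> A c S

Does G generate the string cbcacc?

no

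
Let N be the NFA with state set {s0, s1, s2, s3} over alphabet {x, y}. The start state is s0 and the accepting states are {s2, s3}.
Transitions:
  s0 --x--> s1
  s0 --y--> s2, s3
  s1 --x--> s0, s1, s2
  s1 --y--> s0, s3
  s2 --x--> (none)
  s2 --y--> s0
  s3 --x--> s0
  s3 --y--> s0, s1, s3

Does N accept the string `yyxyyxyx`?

rejected

Start: {s0}
read y: {s2, s3}
read y: {s0, s1, s3}
read x: {s0, s1, s2}
read y: {s0, s2, s3}
read y: {s0, s1, s2, s3}
read x: {s0, s1, s2}
read y: {s0, s2, s3}
read x: {s0, s1}
Reachable ∩ accepting = {} — empty.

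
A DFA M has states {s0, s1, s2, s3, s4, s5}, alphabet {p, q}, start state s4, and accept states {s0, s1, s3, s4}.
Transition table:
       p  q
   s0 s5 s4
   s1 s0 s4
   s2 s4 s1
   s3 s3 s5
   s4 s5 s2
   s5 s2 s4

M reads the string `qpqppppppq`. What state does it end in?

s1

s4 --q--> s2
s2 --p--> s4
s4 --q--> s2
s2 --p--> s4
s4 --p--> s5
s5 --p--> s2
s2 --p--> s4
s4 --p--> s5
s5 --p--> s2
s2 --q--> s1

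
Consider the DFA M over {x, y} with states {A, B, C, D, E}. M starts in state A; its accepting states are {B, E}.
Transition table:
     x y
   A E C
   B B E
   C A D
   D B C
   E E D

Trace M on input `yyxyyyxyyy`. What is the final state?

A --y--> C
C --y--> D
D --x--> B
B --y--> E
E --y--> D
D --y--> C
C --x--> A
A --y--> C
C --y--> D
D --y--> C

C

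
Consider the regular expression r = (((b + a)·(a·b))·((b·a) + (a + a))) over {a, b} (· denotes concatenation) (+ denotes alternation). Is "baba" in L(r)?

Split as bab·a: ((b+a)·(a·b)) matches bab and ((b·a)+(a+a)) matches a.

yes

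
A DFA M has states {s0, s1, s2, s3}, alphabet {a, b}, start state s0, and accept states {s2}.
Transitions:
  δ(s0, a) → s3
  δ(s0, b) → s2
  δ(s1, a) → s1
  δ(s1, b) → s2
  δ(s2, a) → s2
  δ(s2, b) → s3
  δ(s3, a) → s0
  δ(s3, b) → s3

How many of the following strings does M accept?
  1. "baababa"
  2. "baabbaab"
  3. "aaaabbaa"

1

"baababa": accepted
"baabbaab": rejected
"aaaabbaa": rejected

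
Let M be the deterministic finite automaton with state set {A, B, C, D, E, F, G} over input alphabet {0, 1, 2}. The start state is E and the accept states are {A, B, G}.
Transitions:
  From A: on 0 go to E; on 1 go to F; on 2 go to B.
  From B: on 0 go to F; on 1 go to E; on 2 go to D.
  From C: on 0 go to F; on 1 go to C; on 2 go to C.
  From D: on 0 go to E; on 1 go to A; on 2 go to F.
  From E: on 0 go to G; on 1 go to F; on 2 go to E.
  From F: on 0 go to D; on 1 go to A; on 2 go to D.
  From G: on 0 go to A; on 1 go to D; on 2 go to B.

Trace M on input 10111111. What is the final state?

E --1--> F
F --0--> D
D --1--> A
A --1--> F
F --1--> A
A --1--> F
F --1--> A
A --1--> F

F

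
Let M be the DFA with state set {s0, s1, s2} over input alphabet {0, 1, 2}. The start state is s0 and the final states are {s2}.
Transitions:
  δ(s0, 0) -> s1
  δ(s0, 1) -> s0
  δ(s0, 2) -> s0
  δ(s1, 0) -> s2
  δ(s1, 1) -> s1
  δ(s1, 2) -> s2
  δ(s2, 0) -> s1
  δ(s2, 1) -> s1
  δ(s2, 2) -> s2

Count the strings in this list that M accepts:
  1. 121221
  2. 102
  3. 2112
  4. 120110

121221: rejected
102: accepted
2112: rejected
120110: accepted

2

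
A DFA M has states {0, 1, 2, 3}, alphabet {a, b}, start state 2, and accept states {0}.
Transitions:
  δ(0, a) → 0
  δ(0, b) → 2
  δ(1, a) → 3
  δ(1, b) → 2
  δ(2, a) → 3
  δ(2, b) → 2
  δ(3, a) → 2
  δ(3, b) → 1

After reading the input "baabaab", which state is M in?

2 --b--> 2
2 --a--> 3
3 --a--> 2
2 --b--> 2
2 --a--> 3
3 --a--> 2
2 --b--> 2

2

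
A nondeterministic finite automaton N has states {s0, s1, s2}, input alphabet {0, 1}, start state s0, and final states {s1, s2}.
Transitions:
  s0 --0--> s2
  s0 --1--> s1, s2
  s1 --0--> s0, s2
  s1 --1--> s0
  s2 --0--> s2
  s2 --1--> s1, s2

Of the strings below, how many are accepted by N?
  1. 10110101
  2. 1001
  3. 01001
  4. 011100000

10110101: accepted
1001: accepted
01001: accepted
011100000: accepted

4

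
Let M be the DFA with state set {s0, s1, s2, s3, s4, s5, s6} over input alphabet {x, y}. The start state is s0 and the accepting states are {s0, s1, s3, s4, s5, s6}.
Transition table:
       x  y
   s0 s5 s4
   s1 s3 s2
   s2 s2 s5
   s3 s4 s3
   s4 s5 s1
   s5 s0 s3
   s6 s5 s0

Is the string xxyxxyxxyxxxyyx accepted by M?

accepted

s0 --x--> s5
s5 --x--> s0
s0 --y--> s4
s4 --x--> s5
s5 --x--> s0
s0 --y--> s4
s4 --x--> s5
s5 --x--> s0
s0 --y--> s4
s4 --x--> s5
s5 --x--> s0
s0 --x--> s5
s5 --y--> s3
s3 --y--> s3
s3 --x--> s4
End in state s4, which is an accepting state.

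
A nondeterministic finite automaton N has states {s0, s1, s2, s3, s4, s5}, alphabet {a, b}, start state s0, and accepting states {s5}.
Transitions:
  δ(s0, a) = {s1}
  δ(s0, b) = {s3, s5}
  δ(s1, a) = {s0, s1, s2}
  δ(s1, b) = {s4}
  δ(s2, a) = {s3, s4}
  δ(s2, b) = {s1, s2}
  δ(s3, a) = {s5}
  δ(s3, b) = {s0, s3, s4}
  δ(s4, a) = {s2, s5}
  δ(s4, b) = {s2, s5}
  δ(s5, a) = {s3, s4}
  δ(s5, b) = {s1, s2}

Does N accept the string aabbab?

accepted

Start: {s0}
read a: {s1}
read a: {s0, s1, s2}
read b: {s1, s2, s3, s4, s5}
read b: {s0, s1, s2, s3, s4, s5}
read a: {s0, s1, s2, s3, s4, s5}
read b: {s0, s1, s2, s3, s4, s5}
Reachable ∩ accepting = {s5} — nonempty.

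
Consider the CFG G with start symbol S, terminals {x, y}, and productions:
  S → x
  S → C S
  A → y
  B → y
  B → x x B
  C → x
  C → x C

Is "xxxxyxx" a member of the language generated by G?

no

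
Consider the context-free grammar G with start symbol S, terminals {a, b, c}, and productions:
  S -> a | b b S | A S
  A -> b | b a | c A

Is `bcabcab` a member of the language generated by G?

no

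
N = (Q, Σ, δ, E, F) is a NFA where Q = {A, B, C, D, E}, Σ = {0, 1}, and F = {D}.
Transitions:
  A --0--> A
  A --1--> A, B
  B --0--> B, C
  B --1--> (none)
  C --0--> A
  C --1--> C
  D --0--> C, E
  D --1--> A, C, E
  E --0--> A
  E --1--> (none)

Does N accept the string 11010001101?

rejected

Start: {E}
read 1: {}
The reachable set is empty and stays empty for the remaining 10 symbols.
Reachable ∩ accepting = {} — empty.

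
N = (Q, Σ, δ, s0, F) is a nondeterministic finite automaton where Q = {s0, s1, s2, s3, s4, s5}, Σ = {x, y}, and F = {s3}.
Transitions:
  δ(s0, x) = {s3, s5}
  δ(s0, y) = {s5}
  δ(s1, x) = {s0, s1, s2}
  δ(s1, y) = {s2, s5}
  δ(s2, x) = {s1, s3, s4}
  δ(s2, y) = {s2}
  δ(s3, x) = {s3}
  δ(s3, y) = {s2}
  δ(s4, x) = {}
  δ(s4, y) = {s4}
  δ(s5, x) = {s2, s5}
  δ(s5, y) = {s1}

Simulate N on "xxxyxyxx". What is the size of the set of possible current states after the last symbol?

Start: {s0}
read x: {s3, s5}
read x: {s2, s3, s5}
read x: {s1, s2, s3, s4, s5}
read y: {s1, s2, s4, s5}
read x: {s0, s1, s2, s3, s4, s5}
read y: {s1, s2, s4, s5}
read x: {s0, s1, s2, s3, s4, s5}
read x: {s0, s1, s2, s3, s4, s5}
Final reachable set {s0, s1, s2, s3, s4, s5} has 6 states.

6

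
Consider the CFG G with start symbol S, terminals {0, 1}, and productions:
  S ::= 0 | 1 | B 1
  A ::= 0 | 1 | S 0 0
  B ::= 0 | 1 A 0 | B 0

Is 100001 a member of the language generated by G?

yes

S ⇒ B1 ⇒ 1A01 ⇒ 1S0001 ⇒ 100001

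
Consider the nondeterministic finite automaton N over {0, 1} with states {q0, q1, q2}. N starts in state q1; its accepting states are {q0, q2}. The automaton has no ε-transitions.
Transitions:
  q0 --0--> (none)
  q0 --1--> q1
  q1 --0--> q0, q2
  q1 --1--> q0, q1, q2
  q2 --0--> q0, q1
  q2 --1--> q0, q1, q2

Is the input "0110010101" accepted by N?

accepted

Start: {q1}
read 0: {q0, q2}
read 1: {q0, q1, q2}
read 1: {q0, q1, q2}
read 0: {q0, q1, q2}
read 0: {q0, q1, q2}
read 1: {q0, q1, q2}
read 0: {q0, q1, q2}
read 1: {q0, q1, q2}
read 0: {q0, q1, q2}
read 1: {q0, q1, q2}
Reachable ∩ accepting = {q0, q2} — nonempty.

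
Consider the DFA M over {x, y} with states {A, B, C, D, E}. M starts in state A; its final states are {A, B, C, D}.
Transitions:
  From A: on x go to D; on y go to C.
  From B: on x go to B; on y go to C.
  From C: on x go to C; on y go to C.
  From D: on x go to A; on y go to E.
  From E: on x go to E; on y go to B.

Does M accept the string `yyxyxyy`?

A --y--> C
C --y--> C
C --x--> C
C --y--> C
C --x--> C
C --y--> C
C --y--> C
End in state C, which is an accepting state.

accepted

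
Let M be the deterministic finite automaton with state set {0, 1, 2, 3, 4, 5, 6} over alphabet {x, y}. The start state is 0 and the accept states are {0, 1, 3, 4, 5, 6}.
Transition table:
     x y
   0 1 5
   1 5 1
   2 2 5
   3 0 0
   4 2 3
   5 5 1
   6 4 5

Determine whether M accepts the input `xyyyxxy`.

accepted

0 --x--> 1
1 --y--> 1
1 --y--> 1
1 --y--> 1
1 --x--> 5
5 --x--> 5
5 --y--> 1
End in state 1, which is an accepting state.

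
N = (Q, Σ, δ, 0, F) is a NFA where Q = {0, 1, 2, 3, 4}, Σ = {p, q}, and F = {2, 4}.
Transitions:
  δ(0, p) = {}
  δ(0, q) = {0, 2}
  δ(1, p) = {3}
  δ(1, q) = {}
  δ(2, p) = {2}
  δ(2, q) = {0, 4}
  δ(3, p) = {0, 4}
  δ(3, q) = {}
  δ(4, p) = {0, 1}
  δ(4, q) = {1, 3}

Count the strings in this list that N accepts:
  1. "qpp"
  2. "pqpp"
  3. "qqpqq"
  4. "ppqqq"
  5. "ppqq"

2

"qpp": accepted
"pqpp": rejected
"qqpqq": accepted
"ppqqq": rejected
"ppqq": rejected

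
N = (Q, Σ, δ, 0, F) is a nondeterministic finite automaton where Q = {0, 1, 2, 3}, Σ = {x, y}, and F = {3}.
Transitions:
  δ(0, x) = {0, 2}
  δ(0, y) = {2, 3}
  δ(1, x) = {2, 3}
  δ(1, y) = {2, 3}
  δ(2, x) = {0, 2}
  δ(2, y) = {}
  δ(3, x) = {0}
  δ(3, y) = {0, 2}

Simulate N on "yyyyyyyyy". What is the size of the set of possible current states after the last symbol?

2

Start: {0}
read y: {2, 3}
read y: {0, 2}
read y: {2, 3}
read y: {0, 2}
read y: {2, 3}
read y: {0, 2}
read y: {2, 3}
read y: {0, 2}
read y: {2, 3}
Final reachable set {2, 3} has 2 states.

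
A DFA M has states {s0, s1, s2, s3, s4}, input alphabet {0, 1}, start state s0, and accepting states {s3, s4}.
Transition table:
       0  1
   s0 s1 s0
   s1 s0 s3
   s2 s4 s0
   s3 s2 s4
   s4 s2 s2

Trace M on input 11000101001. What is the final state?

s0

s0 --1--> s0
s0 --1--> s0
s0 --0--> s1
s1 --0--> s0
s0 --0--> s1
s1 --1--> s3
s3 --0--> s2
s2 --1--> s0
s0 --0--> s1
s1 --0--> s0
s0 --1--> s0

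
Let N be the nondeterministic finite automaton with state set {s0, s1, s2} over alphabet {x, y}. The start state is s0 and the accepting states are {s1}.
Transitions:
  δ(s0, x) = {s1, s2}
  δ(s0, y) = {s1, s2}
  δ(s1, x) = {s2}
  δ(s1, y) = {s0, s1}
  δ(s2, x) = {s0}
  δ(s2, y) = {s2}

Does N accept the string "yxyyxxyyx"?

Start: {s0}
read y: {s1, s2}
read x: {s0, s2}
read y: {s1, s2}
read y: {s0, s1, s2}
read x: {s0, s1, s2}
read x: {s0, s1, s2}
read y: {s0, s1, s2}
read y: {s0, s1, s2}
read x: {s0, s1, s2}
Reachable ∩ accepting = {s1} — nonempty.

accepted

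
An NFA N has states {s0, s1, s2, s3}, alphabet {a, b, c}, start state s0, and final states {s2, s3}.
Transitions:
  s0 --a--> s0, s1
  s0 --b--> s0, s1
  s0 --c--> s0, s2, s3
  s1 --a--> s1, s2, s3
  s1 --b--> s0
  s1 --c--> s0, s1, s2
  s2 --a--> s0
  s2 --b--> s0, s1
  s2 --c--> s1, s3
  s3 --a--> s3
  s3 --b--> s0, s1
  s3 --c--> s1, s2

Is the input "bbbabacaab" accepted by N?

Start: {s0}
read b: {s0, s1}
read b: {s0, s1}
read b: {s0, s1}
read a: {s0, s1, s2, s3}
read b: {s0, s1}
read a: {s0, s1, s2, s3}
read c: {s0, s1, s2, s3}
read a: {s0, s1, s2, s3}
read a: {s0, s1, s2, s3}
read b: {s0, s1}
Reachable ∩ accepting = {} — empty.

rejected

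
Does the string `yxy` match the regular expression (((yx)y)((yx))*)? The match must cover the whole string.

yes

Split as yxy·ε: ((yx)y) matches yxy and ((yx))* matches ε.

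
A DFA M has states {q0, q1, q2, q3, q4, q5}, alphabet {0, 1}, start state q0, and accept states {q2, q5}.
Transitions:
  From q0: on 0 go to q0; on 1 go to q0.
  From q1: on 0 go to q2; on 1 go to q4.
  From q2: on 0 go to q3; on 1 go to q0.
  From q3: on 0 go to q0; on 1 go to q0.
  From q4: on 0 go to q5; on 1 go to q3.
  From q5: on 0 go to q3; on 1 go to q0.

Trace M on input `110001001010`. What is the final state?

q0 --1--> q0
q0 --1--> q0
q0 --0--> q0
q0 --0--> q0
q0 --0--> q0
q0 --1--> q0
q0 --0--> q0
q0 --0--> q0
q0 --1--> q0
q0 --0--> q0
q0 --1--> q0
q0 --0--> q0

q0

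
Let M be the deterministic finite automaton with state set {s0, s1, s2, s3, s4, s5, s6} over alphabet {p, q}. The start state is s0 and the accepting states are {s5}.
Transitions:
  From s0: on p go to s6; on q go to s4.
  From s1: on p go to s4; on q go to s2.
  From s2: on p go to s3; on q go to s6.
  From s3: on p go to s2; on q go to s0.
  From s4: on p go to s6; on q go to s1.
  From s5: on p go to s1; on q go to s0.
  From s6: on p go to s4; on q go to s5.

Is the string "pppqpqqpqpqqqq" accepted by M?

s0 --p--> s6
s6 --p--> s4
s4 --p--> s6
s6 --q--> s5
s5 --p--> s1
s1 --q--> s2
s2 --q--> s6
s6 --p--> s4
s4 --q--> s1
s1 --p--> s4
s4 --q--> s1
s1 --q--> s2
s2 --q--> s6
s6 --q--> s5
End in state s5, which is an accepting state.

accepted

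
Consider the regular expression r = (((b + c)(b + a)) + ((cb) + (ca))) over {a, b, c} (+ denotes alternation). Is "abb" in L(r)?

no

Neither ((b+c)(b+a)) nor ((cb)+(ca)) matches abb.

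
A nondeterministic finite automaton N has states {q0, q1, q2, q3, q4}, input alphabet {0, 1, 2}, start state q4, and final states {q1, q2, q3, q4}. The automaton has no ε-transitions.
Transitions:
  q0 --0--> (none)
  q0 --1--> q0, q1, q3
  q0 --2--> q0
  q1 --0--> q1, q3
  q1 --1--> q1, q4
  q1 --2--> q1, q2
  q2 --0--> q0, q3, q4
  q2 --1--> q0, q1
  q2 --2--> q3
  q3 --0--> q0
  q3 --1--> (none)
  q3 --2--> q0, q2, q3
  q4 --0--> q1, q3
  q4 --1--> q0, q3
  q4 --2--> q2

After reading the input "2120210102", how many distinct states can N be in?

4

Start: {q4}
read 2: {q2}
read 1: {q0, q1}
read 2: {q0, q1, q2}
read 0: {q0, q1, q3, q4}
read 2: {q0, q1, q2, q3}
read 1: {q0, q1, q3, q4}
read 0: {q0, q1, q3}
read 1: {q0, q1, q3, q4}
read 0: {q0, q1, q3}
read 2: {q0, q1, q2, q3}
Final reachable set {q0, q1, q2, q3} has 4 states.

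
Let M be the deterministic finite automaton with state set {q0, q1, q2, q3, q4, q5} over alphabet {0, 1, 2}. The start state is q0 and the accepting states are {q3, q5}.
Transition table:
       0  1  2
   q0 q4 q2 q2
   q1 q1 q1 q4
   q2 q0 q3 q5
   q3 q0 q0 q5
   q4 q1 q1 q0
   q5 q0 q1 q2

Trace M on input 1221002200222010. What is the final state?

q0 --1--> q2
q2 --2--> q5
q5 --2--> q2
q2 --1--> q3
q3 --0--> q0
q0 --0--> q4
q4 --2--> q0
q0 --2--> q2
q2 --0--> q0
q0 --0--> q4
q4 --2--> q0
q0 --2--> q2
q2 --2--> q5
q5 --0--> q0
q0 --1--> q2
q2 --0--> q0

q0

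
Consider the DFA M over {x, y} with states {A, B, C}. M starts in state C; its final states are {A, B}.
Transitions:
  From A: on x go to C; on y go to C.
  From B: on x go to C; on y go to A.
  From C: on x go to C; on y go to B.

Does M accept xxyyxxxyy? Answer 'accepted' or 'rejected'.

C --x--> C
C --x--> C
C --y--> B
B --y--> A
A --x--> C
C --x--> C
C --x--> C
C --y--> B
B --y--> A
End in state A, which is an accepting state.

accepted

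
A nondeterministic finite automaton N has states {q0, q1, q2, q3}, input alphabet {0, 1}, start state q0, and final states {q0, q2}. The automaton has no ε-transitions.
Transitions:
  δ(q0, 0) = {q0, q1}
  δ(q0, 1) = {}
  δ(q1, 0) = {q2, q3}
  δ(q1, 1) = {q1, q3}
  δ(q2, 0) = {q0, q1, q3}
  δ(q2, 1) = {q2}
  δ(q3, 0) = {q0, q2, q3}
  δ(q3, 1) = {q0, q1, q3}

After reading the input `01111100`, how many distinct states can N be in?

Start: {q0}
read 0: {q0, q1}
read 1: {q1, q3}
read 1: {q0, q1, q3}
read 1: {q0, q1, q3}
read 1: {q0, q1, q3}
read 1: {q0, q1, q3}
read 0: {q0, q1, q2, q3}
read 0: {q0, q1, q2, q3}
Final reachable set {q0, q1, q2, q3} has 4 states.

4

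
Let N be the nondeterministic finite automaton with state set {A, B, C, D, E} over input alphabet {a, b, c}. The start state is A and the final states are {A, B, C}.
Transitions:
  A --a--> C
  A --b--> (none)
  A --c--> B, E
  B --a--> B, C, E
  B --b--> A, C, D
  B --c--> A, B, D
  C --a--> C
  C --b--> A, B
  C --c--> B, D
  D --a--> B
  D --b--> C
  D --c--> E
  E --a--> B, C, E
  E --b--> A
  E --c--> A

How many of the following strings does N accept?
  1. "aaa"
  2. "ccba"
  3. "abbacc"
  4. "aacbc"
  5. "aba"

"aaa": accepted
"ccba": accepted
"abbacc": accepted
"aacbc": accepted
"aba": accepted

5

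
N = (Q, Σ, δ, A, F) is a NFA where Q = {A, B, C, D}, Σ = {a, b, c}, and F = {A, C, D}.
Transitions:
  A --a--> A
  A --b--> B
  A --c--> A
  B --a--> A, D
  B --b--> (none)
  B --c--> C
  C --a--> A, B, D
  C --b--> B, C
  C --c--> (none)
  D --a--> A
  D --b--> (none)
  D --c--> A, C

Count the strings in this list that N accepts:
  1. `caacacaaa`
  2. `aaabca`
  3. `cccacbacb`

3

`caacacaaa`: accepted
`aaabca`: accepted
`cccacbacb`: accepted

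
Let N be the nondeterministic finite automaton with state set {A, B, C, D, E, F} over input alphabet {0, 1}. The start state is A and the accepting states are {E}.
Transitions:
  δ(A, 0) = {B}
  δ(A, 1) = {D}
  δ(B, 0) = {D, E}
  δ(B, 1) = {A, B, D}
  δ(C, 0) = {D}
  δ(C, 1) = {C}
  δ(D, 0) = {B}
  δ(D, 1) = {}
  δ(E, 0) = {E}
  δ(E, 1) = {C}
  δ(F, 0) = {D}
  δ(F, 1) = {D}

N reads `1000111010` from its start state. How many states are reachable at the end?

3

Start: {A}
read 1: {D}
read 0: {B}
read 0: {D, E}
read 0: {B, E}
read 1: {A, B, C, D}
read 1: {A, B, C, D}
read 1: {A, B, C, D}
read 0: {B, D, E}
read 1: {A, B, C, D}
read 0: {B, D, E}
Final reachable set {B, D, E} has 3 states.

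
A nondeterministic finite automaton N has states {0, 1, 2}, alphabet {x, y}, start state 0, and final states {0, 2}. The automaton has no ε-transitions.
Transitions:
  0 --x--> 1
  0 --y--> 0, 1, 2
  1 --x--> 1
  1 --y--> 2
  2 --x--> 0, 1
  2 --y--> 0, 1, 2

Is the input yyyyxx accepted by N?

Start: {0}
read y: {0, 1, 2}
read y: {0, 1, 2}
read y: {0, 1, 2}
read y: {0, 1, 2}
read x: {0, 1}
read x: {1}
Reachable ∩ accepting = {} — empty.

rejected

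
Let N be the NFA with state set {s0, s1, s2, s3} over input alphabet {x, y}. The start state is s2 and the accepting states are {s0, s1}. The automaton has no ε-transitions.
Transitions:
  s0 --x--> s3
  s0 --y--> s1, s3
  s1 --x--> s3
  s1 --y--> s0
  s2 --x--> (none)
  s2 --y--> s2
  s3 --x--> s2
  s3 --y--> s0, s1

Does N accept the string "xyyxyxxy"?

rejected

Start: {s2}
read x: {}
The reachable set is empty and stays empty for the remaining 7 symbols.
Reachable ∩ accepting = {} — empty.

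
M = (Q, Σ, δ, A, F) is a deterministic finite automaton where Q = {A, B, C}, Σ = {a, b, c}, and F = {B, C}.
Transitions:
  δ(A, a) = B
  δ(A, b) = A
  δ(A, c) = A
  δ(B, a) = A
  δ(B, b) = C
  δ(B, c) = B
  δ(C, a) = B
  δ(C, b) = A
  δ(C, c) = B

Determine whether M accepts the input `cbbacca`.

rejected

A --c--> A
A --b--> A
A --b--> A
A --a--> B
B --c--> B
B --c--> B
B --a--> A
End in state A, which is not an accepting state.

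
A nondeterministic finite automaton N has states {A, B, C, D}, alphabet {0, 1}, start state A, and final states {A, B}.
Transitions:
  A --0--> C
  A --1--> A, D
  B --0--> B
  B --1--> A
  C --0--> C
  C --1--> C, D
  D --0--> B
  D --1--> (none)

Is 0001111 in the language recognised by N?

rejected

Start: {A}
read 0: {C}
read 0: {C}
read 0: {C}
read 1: {C, D}
read 1: {C, D}
read 1: {C, D}
read 1: {C, D}
Reachable ∩ accepting = {} — empty.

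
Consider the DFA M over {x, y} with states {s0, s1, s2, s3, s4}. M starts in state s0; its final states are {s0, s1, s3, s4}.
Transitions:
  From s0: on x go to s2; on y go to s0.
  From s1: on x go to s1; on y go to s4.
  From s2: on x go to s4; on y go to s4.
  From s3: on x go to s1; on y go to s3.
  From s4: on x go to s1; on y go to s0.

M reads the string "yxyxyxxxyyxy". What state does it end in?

s4

s0 --y--> s0
s0 --x--> s2
s2 --y--> s4
s4 --x--> s1
s1 --y--> s4
s4 --x--> s1
s1 --x--> s1
s1 --x--> s1
s1 --y--> s4
s4 --y--> s0
s0 --x--> s2
s2 --y--> s4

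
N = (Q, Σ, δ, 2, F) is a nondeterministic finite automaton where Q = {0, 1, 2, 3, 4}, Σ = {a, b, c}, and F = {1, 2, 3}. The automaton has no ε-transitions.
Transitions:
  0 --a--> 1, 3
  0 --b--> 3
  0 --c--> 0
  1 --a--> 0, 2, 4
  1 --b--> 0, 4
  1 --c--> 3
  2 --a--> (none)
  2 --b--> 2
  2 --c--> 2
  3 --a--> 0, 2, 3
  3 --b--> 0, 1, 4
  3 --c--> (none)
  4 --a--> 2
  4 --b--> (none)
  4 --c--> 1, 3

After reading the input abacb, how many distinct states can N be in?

0

Start: {2}
read a: {}
The reachable set is empty and stays empty for the remaining 4 symbols.
Final reachable set {} has 0 states.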